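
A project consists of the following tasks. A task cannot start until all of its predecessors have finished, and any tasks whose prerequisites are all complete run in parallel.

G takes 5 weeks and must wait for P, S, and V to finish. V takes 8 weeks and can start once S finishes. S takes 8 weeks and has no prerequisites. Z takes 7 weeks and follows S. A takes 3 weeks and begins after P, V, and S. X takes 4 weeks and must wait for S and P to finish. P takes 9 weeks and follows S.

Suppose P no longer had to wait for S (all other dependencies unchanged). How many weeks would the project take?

21

With the dependency in place, S→P→G = 8+9+5 = 22 sets the finish at 22 weeks.
Without S→P, P's earliest start moves from 8 to 0.
The longest chain is now S→V→G = 8+8+5 = 21, so the project takes 21 weeks.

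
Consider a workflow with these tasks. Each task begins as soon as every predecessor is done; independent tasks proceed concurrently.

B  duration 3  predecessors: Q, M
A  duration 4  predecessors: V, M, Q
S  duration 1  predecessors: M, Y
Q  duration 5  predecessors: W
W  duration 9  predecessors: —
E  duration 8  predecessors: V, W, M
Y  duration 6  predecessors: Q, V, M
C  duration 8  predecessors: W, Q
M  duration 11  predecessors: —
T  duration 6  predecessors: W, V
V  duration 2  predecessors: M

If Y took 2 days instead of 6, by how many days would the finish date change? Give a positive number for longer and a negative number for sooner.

Actual critical path: W→Q→C = 9+5+8 = 22 ⇒ 22 days.
Y is off the critical path — its longest chain is 21 days, giving 1 of slack.
No other chain overtakes it, so the finish is 22 days.
Change in finish: 22 − 22 = +0 days.

0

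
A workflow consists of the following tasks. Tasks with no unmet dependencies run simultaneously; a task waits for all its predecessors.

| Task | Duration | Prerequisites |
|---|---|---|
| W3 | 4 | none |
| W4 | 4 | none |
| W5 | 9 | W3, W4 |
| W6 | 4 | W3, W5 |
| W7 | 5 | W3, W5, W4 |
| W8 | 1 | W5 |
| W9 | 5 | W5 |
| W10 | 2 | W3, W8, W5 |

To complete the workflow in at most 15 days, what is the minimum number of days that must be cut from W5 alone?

3

Current finish: 18 days; target: 15.
W5 is on every critical path, so each day cut from W5 cuts the finish by one (this holds down to a finish of 10).
Need 18 − 15 = 3 days off W5 → W5 becomes 6 days, finish becomes 15.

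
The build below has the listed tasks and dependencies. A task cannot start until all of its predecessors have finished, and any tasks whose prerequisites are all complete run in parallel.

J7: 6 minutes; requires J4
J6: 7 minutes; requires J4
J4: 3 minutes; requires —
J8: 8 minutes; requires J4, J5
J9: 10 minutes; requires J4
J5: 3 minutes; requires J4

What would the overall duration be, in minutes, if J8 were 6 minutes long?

Baseline: J4→J5→J8 = 3+3+8 = 14 → 14 minutes.
J8 lies on that path, so at 6 minutes the path becomes 12 minutes.
The binding chain switches to J4→J9 = 3+10 = 13; finish 13 minutes.

13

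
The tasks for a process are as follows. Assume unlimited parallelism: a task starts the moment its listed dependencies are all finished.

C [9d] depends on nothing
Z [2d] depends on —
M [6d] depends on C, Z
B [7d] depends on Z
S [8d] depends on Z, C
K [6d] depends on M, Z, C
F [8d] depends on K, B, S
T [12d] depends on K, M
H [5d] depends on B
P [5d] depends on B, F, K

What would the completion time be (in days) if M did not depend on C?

30

With the dependency in place, C→M→K→F→P = 9+6+6+8+5 = 34 sets the finish at 34 days.
Without C→M, M's earliest start moves from 9 to 2.
New critical path: C→S→F→P = 9+8+8+5 = 30 ⇒ 30 days.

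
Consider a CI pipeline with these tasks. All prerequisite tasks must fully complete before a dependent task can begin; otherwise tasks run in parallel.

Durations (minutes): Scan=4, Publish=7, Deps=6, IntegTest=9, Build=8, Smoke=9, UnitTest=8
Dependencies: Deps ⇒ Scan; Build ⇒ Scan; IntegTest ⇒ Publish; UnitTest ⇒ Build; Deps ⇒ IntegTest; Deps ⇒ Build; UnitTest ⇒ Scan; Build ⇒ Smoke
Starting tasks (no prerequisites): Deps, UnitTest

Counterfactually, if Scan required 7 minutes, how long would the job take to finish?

Critical path before the change: UnitTest→Build→Smoke = 8+8+9 = 25 giving 25 minutes.
Scan is off the critical path — its longest chain is 20 minutes, giving 5 of slack.
The critical path is still UnitTest→Build→Smoke; finish is now 25 minutes.

25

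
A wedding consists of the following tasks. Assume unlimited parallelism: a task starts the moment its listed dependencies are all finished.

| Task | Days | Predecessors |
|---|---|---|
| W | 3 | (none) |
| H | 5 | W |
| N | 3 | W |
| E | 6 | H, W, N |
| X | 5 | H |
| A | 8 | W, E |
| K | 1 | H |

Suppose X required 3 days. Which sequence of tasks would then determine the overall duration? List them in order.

W, H, E, A

Critical path before the change: W→H→E→A = 3+5+6+8 = 22 giving 22 days.
X is off the critical path — its longest chain is 13 days, giving 9 of slack.
The critical path is still W→H→E→A; finish is now 22 days.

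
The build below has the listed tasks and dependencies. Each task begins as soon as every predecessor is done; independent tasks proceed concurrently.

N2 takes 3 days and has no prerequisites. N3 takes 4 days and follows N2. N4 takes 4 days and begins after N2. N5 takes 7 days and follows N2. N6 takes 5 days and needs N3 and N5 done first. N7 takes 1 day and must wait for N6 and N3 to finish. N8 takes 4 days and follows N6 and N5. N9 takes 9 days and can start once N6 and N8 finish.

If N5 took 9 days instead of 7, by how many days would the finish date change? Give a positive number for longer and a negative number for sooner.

2

Baseline: N2→N5→N6→N8→N9 = 3+7+5+4+9 = 28 → 28 days.
N5 lies on that path, so at 9 days the path becomes 30 days.
The critical path is still N2→N5→N6→N8→N9; finish is now 30 days.
Change in finish: 30 − 28 = +2 days.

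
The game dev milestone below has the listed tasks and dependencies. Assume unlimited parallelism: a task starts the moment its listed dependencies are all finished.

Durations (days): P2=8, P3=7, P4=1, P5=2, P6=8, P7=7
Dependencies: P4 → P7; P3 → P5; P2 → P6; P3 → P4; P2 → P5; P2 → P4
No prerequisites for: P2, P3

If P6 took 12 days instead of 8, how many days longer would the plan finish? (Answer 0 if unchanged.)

4

Actual critical path: P2→P6 = 8+8 = 16 ⇒ 16 days.
P6 lies on that path, so at 12 days the path becomes 20 days.
That remains the longest chain; total 20 days.
Change in finish: 20 − 16 = +4 days.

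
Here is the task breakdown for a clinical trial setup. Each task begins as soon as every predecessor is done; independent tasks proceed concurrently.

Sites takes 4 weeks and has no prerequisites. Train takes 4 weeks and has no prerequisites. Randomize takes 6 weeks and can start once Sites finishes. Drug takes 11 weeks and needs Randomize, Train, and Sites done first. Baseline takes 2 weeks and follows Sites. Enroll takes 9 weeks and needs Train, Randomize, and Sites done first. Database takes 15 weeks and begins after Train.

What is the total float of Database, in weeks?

2

Critical path: Sites→Randomize→Drug = 4+6+11 = 21, so the finish is 21 weeks.
Longest path through Database: 19 weeks (earliest finish 19, latest finish 21).
So Database can slip 21 − 19 = 2 weeks.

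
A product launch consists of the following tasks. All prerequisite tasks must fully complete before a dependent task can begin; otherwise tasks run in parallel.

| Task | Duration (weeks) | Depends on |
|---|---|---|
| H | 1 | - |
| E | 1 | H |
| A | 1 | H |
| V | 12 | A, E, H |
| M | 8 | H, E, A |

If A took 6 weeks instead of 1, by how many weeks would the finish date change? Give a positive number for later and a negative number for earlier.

5

The binding path is H→A→V = 1+1+12 = 14; finish at 14 weeks.
Since A is critical, the +5 change carries straight to that chain (now 19 weeks).
No other chain overtakes it, so the finish is 19 weeks.
Change in finish: 19 − 14 = +5 weeks.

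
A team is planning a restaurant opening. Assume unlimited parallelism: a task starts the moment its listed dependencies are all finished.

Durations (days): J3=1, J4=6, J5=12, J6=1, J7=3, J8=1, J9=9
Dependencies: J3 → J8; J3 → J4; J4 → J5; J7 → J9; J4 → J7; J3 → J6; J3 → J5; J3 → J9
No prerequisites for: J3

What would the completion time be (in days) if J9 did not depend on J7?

With the dependency in place, J3→J4→J5 = 1+6+12 = 19 sets the finish at 19 days.
Without J7→J9, J9's earliest start moves from 10 to 1.
After: J3→J4→J5 = 1+6+12 = 19 → 19 days.

19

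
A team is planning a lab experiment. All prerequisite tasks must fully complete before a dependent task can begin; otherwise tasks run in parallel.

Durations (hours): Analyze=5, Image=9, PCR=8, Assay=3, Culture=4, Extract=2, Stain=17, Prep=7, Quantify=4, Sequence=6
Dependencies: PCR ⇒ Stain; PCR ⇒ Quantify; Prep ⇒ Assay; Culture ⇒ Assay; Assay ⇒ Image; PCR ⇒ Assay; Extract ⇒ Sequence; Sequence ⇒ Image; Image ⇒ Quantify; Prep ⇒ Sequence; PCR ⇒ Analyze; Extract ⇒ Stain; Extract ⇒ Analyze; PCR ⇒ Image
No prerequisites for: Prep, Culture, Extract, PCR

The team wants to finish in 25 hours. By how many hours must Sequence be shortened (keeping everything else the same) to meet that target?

Current finish: 26 hours; target: 25.
Sequence is on every critical path, so each hour cut from Sequence cuts the finish by one (this holds down to a finish of 25).
Need 26 − 25 = 1 hour off Sequence → Sequence becomes 5 hours, finish becomes 25.

1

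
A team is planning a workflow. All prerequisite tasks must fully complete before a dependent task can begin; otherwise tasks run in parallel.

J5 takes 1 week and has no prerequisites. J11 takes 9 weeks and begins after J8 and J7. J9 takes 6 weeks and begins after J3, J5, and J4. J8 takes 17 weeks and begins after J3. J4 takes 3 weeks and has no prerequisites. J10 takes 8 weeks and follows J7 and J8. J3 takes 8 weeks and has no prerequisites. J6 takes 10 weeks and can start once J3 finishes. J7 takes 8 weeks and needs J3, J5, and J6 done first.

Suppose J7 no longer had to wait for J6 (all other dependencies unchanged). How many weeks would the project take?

Before: longest chain J3→J6→J7→J11 = 8+10+8+9 = 35, finish 35.
Without J6→J7, J7's earliest start moves from 18 to 8.
New critical path: J3→J8→J11 = 8+17+9 = 34 ⇒ 34 weeks.

34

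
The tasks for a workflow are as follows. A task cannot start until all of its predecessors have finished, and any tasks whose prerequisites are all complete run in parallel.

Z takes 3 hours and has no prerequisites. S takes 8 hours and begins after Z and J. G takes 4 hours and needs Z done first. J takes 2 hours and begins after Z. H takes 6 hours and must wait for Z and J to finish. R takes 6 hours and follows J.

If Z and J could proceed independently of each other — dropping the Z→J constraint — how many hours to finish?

11

Original critical path: Z→J→S = 3+2+8 = 13 ⇒ 13 hours.
Without Z→J, J's earliest start moves from 3 to 0.
The longest chain is now Z→S = 3+8 = 11, so the project takes 11 hours.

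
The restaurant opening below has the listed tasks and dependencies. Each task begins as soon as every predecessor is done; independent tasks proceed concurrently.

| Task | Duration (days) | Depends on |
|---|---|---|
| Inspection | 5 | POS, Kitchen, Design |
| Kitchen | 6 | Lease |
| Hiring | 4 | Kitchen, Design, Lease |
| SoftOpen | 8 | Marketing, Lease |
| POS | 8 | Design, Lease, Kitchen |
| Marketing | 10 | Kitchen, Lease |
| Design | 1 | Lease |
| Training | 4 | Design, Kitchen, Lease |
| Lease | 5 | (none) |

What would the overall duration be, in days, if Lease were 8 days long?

32

Baseline: Lease→Kitchen→Marketing→SoftOpen = 5+6+10+8 = 29 → 29 days.
Lease lies on that path, so at 8 days the path becomes 32 days.
The critical path is still Lease→Kitchen→Marketing→SoftOpen; finish is now 32 days.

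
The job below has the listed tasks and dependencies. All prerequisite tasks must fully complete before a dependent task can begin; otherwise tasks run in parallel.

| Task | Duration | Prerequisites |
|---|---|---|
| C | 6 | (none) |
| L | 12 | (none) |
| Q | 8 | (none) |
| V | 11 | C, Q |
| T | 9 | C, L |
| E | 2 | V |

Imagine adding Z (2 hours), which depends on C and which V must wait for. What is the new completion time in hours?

21

Originally the job takes 21 hours.
With Z inserted, V now waits for max(C, Q, Z).
New critical path: C→Z→V→E = 6+2+11+2 = 21 ⇒ 21 hours.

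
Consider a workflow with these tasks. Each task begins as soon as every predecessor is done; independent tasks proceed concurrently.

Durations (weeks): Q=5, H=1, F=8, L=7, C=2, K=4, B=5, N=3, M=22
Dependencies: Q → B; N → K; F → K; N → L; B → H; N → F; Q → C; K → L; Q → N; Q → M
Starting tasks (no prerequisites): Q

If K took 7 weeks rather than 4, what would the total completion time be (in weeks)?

Actual critical path: Q→N→F→K→L = 5+3+8+4+7 = 27 ⇒ 27 weeks.
K lies on that path, so at 7 weeks the path becomes 30 weeks.
That remains the longest chain; total 30 weeks.

30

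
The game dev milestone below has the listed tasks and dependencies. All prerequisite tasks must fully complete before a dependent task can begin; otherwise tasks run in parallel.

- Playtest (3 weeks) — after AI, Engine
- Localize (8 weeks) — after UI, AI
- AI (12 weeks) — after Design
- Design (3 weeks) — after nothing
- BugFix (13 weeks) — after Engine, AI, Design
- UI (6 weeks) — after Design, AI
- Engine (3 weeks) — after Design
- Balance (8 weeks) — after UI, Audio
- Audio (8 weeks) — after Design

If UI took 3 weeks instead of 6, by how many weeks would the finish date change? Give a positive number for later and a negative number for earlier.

-1

Critical path before the change: Design→AI→UI→Balance = 3+12+6+8 = 29 giving 29 weeks.
Since UI is critical, the -3 change carries straight to that chain (now 26 weeks).
Now Design→AI→BugFix = 3+12+13 = 28 is longest, so the finish becomes 28 weeks.
Change in finish: 28 − 29 = -1 weeks.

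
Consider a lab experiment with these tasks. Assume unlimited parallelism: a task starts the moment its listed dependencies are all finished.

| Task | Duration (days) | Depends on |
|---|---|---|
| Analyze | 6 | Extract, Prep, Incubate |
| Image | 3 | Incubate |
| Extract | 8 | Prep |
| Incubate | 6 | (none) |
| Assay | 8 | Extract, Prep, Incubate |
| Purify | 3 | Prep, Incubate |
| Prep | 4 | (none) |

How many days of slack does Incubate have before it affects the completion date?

6

Prep→Extract→Assay = 4+8+8 = 20 sets the makespan at 20 days.
Incubate finishes as early as 6 and must finish by 12.
Slack of Incubate = 6 − 0 = 6 days.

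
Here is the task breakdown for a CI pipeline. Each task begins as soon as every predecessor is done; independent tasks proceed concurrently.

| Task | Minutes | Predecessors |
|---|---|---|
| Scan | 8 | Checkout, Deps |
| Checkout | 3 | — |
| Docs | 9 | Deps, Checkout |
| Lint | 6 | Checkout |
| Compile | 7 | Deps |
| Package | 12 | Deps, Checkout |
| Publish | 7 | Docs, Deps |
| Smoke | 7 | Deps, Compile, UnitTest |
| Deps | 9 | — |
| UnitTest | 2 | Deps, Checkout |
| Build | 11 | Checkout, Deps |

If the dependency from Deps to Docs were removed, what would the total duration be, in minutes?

23

With the dependency in place, Deps→Docs→Publish = 9+9+7 = 25 sets the finish at 25 minutes.
Without Deps→Docs, Docs's earliest start moves from 9 to 3.
New critical path: Deps→Compile→Smoke = 9+7+7 = 23 ⇒ 23 minutes.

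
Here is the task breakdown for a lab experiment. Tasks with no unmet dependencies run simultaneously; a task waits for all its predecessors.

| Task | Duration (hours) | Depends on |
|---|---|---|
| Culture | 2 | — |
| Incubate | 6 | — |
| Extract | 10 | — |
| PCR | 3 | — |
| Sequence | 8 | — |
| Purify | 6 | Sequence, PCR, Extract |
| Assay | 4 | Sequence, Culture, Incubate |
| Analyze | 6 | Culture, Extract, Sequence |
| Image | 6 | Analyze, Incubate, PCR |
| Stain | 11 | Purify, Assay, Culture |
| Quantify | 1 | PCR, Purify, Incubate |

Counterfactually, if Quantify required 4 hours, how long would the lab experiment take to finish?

27

Baseline: Extract→Purify→Stain = 10+6+11 = 27 → 27 hours.
Quantify has 10 hours of float (longest path through it is 17).
That remains the longest chain; total 27 hours.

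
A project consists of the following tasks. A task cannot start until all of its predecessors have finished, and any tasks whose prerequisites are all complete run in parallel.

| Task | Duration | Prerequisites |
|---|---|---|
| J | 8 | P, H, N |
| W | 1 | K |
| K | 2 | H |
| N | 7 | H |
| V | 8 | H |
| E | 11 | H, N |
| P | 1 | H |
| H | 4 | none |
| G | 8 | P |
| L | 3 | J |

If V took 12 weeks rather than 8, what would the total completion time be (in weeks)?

Critical path before the change: H→N→E = 4+7+11 = 22 giving 22 weeks.
V has 10 weeks of float (longest path through it is 12).
No other chain overtakes it, so the finish is 22 weeks.

22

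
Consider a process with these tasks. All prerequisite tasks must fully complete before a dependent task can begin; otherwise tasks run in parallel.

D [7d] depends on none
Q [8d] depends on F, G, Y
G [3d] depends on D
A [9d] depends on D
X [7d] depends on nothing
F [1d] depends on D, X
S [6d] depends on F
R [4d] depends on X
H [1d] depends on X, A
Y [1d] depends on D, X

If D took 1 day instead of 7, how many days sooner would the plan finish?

2

As given, the longest chain is D→G→Q = 7+3+8 = 18, so the finish is 18 days.
Since D is critical, the -6 change carries straight to that chain (now 12 days).
The binding chain switches to X→F→Q = 7+1+8 = 16; finish 16 days.
Change in finish: 16 − 18 = -2 days.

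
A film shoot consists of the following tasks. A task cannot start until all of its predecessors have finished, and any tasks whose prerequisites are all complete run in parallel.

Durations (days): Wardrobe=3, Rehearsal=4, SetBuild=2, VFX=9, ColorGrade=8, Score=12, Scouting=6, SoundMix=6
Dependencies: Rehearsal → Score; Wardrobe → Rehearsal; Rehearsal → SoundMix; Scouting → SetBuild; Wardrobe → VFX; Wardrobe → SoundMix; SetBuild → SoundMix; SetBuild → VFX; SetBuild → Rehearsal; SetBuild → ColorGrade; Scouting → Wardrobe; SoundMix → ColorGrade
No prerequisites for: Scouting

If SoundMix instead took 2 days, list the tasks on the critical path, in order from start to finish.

Scouting, Wardrobe, Rehearsal, Score

Actual critical path: Scouting→Wardrobe→Rehearsal→SoundMix→ColorGrade = 6+3+4+6+8 = 27 ⇒ 27 days.
SoundMix lies on that path, so at 2 days the path becomes 23 days.
New critical path: Scouting→Wardrobe→Rehearsal→Score = 6+3+4+12 = 25 ⇒ 25 days.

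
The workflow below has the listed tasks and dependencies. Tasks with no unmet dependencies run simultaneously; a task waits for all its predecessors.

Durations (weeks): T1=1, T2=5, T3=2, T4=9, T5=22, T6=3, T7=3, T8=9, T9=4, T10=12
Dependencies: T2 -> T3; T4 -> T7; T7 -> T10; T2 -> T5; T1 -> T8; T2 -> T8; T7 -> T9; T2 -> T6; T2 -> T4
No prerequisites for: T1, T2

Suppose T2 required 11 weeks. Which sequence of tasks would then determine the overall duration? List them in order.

T2, T4, T7, T10

As given, the longest chain is T2→T4→T7→T10 = 5+9+3+12 = 29, so the finish is 29 weeks.
Since T2 is critical, the +6 change carries straight to that chain (now 35 weeks).
No other chain overtakes it, so the finish is 35 weeks.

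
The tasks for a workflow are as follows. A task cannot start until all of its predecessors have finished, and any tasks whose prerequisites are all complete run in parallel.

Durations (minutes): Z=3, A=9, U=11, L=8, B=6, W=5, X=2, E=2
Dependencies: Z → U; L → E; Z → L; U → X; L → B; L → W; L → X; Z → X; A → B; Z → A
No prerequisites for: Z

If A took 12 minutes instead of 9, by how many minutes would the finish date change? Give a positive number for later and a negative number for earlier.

Actual critical path: Z→A→B = 3+9+6 = 18 ⇒ 18 minutes.
Since A is critical, the +3 change carries straight to that chain (now 21 minutes).
The critical path is still Z→A→B; finish is now 21 minutes.
Change in finish: 21 − 18 = +3 minutes.

3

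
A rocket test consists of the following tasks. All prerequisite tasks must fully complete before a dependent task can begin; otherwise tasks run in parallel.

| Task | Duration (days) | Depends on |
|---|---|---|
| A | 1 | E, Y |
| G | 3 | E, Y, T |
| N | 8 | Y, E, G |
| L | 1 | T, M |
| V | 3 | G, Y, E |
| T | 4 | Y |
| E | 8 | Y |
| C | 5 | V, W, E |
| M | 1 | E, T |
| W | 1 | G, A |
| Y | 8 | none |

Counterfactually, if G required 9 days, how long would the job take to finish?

33

Critical path before the change: Y→E→G→N = 8+8+3+8 = 27 giving 27 days.
G lies on that path, so at 9 days the path becomes 33 days.
No other chain overtakes it, so the finish is 33 days.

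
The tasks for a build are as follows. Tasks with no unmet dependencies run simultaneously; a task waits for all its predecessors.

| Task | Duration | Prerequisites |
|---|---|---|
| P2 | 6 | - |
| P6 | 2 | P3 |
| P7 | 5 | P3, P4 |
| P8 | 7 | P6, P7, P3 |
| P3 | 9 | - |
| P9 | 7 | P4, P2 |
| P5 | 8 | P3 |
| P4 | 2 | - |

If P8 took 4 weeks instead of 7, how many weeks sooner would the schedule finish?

Critical path before the change: P3→P7→P8 = 9+5+7 = 21 giving 21 weeks.
P8 is on the critical path; changing it to 4 makes that path 18 weeks.
The critical path is still P3→P7→P8; finish is now 18 weeks.
Change in finish: 18 − 21 = -3 weeks.

3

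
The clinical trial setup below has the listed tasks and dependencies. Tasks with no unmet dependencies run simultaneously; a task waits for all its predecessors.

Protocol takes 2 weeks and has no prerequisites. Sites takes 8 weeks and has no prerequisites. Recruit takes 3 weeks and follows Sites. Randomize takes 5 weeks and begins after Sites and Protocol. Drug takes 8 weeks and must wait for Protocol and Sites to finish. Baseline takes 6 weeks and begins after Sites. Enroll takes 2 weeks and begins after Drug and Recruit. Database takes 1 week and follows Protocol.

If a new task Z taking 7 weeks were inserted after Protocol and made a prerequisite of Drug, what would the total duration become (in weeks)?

Originally the schedule takes 18 weeks.
With Z inserted, Drug now waits for max(Protocol, Sites, Z).
New critical path: Protocol→Z→Drug→Enroll = 2+7+8+2 = 19 ⇒ 19 weeks.

19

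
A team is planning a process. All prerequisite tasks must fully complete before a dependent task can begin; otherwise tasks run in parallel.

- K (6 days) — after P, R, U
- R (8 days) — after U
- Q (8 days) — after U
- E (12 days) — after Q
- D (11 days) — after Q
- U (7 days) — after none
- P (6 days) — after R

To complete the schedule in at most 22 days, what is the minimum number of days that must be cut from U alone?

Current finish: 27 days; target: 22.
U is on every critical path, so each day cut from U cuts the finish by one (this holds down to a finish of 21).
Need 27 − 22 = 5 days off U → U becomes 2 days, finish becomes 22.

5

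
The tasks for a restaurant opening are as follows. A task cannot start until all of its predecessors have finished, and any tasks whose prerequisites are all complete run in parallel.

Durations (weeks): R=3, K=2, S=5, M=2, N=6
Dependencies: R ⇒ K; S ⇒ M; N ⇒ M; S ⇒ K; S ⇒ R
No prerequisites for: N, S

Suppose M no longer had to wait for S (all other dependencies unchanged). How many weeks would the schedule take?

With the dependency in place, S→R→K = 5+3+2 = 10 sets the finish at 10 weeks.
Dropping S→M doesn't change M's earliest start (6); another predecessor still binds.
After: S→R→K = 5+3+2 = 10 → 10 weeks.

10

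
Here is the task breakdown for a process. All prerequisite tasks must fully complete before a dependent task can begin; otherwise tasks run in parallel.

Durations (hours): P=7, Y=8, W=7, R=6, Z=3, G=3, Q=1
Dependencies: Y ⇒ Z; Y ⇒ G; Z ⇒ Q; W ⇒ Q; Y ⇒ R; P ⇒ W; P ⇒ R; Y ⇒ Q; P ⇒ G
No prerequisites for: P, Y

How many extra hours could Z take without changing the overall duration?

3

Critical path: P→W→Q = 7+7+1 = 15, so the finish is 15 hours.
Longest path through Z: 12 hours (earliest finish 11, latest finish 14).
So Z can slip 14 − 11 = 3 hours.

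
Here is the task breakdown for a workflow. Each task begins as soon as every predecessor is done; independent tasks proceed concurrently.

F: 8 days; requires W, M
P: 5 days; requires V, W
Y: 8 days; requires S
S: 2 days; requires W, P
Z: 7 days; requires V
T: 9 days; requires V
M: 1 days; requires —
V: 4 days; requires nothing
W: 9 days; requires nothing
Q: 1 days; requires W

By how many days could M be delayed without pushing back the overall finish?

Critical path: W→P→S→Y = 9+5+2+8 = 24, so the finish is 24 days.
The longest chain containing M totals 9 days.
Float = 24 − 9 = 15.

15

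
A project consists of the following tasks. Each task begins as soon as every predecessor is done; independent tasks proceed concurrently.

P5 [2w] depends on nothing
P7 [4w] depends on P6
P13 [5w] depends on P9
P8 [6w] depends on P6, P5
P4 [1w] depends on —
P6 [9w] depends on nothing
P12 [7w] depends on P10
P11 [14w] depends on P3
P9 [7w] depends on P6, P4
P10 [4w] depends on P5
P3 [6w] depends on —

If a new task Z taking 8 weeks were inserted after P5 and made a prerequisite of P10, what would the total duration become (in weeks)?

Originally the schedule takes 21 weeks.
With Z inserted, P10 now waits for max(P5, Z).
New critical path: P5→Z→P10→P12 = 2+8+4+7 = 21 ⇒ 21 weeks.

21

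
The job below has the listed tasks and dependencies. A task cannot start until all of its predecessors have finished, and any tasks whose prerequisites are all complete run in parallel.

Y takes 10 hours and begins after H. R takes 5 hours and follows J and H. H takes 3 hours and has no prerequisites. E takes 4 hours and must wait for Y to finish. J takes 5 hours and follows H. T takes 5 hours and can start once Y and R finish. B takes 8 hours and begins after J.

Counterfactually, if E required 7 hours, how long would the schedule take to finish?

20

The binding path is H→Y→T = 3+10+5 = 18; finish at 18 hours.
E has 1 hour of float (longest path through it is 17).
Now H→Y→E = 3+10+7 = 20 is longest, so the finish becomes 20 hours.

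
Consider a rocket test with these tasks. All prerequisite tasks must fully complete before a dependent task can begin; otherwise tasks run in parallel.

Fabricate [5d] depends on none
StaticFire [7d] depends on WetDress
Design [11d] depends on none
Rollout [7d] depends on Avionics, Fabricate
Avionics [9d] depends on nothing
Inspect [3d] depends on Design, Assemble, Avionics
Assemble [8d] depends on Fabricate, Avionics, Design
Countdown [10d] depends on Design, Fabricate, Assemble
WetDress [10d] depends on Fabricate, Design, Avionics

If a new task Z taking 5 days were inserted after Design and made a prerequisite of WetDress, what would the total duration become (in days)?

33

Originally the plan takes 29 days.
With Z inserted, WetDress now waits for max(Fabricate, Design, Avionics, Z).
New critical path: Design→Z→WetDress→StaticFire = 11+5+10+7 = 33 ⇒ 33 days.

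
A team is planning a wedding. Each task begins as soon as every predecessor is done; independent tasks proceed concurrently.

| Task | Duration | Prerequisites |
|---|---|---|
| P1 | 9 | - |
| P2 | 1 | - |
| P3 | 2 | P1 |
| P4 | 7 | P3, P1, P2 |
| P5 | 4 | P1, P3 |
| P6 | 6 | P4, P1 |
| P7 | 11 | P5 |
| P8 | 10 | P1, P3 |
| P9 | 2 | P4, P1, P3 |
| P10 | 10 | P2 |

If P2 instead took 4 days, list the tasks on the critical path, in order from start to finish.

P1, P3, P5, P7

Actual critical path: P1→P3→P5→P7 = 9+2+4+11 = 26 ⇒ 26 days.
P2 has 12 days of float (longest path through it is 14).
That remains the longest chain; total 26 days.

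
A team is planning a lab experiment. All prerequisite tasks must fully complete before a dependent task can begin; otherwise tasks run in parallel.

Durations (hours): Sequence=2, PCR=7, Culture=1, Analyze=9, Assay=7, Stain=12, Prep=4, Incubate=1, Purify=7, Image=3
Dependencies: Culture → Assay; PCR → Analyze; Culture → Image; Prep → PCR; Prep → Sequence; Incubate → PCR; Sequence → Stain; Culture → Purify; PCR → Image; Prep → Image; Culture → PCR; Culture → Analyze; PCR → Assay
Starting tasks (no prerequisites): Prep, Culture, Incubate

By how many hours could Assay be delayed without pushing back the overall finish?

2

The longest chain is Prep→PCR→Analyze = 4+7+9 = 20; overall finish 20 hours.
Assay finishes as early as 18 and must finish by 20.
Slack of Assay = 13 − 11 = 2 hours.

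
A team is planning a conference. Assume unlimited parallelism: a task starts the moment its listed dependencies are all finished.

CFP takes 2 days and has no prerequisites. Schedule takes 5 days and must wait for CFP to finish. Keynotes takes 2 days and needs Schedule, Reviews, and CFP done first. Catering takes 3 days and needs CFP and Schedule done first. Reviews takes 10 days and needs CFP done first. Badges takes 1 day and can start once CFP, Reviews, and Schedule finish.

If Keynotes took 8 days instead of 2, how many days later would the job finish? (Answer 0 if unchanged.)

6

Actual critical path: CFP→Reviews→Keynotes = 2+10+2 = 14 ⇒ 14 days.
Keynotes is on the critical path; changing it to 8 makes that path 20 days.
No other chain overtakes it, so the finish is 20 days.
Change in finish: 20 − 14 = +6 days.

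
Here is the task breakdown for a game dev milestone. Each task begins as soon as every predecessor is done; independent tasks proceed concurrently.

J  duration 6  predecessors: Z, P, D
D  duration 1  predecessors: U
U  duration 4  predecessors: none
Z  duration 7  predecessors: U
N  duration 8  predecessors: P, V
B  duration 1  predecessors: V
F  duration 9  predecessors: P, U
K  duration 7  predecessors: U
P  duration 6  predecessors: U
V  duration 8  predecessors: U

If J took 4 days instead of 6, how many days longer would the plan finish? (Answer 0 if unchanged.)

0

Critical path before the change: U→V→N = 4+8+8 = 20 giving 20 days.
J has 3 days of float (longest path through it is 17).
No other chain overtakes it, so the finish is 20 days.
Change in finish: 20 − 20 = +0 days.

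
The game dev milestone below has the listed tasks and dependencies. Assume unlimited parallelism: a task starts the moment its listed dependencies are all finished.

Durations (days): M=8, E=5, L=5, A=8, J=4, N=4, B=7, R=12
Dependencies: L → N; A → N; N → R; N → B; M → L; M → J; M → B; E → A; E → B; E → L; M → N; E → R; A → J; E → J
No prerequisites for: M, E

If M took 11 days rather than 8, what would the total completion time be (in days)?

32

As given, the longest chain is M→L→N→R = 8+5+4+12 = 29, so the finish is 29 days.
M lies on that path, so at 11 days the path becomes 32 days.
The critical path is still M→L→N→R; finish is now 32 days.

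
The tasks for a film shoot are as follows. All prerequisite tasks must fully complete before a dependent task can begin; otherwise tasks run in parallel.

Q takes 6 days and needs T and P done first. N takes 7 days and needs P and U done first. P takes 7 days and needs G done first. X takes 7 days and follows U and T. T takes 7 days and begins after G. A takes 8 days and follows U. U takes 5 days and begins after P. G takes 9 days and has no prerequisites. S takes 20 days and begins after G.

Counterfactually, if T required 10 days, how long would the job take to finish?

29

As given, the longest chain is G→P→U→A = 9+7+5+8 = 29, so the finish is 29 days.
The longest path through T is only 23 days, so T has float 6.
That remains the longest chain; total 29 days.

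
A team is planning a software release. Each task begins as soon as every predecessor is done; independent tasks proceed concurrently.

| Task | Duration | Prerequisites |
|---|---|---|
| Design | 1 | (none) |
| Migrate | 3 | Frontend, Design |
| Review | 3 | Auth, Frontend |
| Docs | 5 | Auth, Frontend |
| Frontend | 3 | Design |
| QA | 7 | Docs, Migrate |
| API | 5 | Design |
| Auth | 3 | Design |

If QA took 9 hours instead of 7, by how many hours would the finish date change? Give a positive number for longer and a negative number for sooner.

2

As given, the longest chain is Design→Frontend→Docs→QA = 1+3+5+7 = 16, so the finish is 16 hours.
QA lies on that path, so at 9 hours the path becomes 18 hours.
No other chain overtakes it, so the finish is 18 hours.
Change in finish: 18 − 16 = +2 hours.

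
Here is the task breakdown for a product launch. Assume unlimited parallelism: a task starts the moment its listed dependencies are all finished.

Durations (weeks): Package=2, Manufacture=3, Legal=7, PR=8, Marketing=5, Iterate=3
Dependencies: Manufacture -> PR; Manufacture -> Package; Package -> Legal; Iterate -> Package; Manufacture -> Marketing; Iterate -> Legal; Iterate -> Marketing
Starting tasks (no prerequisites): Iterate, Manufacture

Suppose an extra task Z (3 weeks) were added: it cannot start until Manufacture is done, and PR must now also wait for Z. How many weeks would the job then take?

14

Originally the job takes 12 weeks.
With Z inserted, PR now waits for max(Manufacture, Z).
New critical path: Manufacture→Z→PR = 3+3+8 = 14 ⇒ 14 weeks.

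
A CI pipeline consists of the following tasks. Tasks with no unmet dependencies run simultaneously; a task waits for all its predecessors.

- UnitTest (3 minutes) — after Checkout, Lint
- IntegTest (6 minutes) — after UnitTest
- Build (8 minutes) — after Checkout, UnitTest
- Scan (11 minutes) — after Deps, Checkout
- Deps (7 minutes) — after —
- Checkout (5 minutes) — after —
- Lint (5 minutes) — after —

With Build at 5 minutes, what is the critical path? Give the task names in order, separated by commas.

Deps, Scan

Critical path before the change: Deps→Scan = 7+11 = 18 giving 18 minutes.
Build is off the critical path — its longest chain is 16 minutes, giving 2 of slack.
The critical path is still Deps→Scan; finish is now 18 minutes.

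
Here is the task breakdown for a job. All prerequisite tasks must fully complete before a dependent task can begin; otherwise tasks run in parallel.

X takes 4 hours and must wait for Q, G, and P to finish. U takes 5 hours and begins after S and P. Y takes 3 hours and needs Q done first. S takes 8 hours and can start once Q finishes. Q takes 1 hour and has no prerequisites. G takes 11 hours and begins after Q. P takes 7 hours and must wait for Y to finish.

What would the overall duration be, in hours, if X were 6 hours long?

18

Actual critical path: Q→G→X = 1+11+4 = 16 ⇒ 16 hours.
X is on the critical path; changing it to 6 makes that path 18 hours.
The critical path is still Q→G→X; finish is now 18 hours.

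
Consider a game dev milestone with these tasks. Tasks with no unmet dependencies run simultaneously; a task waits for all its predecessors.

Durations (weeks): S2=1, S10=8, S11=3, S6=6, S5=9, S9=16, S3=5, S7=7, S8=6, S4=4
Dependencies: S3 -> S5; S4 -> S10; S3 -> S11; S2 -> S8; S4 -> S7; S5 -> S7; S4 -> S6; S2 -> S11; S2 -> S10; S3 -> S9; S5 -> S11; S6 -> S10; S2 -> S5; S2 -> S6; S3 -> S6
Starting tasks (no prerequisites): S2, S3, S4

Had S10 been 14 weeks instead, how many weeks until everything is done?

Critical path before the change: S3→S5→S7 = 5+9+7 = 21 giving 21 weeks.
S10 has 2 weeks of float (longest path through it is 19).
The binding chain switches to S3→S6→S10 = 5+6+14 = 25; finish 25 weeks.

25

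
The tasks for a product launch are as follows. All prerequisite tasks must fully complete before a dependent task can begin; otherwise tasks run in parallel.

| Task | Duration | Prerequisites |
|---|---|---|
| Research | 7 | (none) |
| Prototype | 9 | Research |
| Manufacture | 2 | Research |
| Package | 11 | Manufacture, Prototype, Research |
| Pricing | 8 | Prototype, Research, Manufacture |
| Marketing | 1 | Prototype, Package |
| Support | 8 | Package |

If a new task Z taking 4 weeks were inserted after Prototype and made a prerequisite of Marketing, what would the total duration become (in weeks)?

35

Originally the schedule takes 35 weeks.
With Z inserted, Marketing now waits for max(Prototype, Package, Z).
New critical path: Research→Prototype→Package→Support = 7+9+11+8 = 35 ⇒ 35 weeks.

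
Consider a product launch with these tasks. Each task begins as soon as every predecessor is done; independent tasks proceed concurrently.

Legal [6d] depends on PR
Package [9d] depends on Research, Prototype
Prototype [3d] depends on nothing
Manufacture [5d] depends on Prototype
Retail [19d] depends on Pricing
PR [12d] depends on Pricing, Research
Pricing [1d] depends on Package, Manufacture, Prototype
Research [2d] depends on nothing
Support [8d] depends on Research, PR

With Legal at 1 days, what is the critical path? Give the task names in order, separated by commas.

Critical path before the change: Prototype→Package→Pricing→PR→Support = 3+9+1+12+8 = 33 giving 33 days.
The longest path through Legal is only 31 days, so Legal has float 2.
That remains the longest chain; total 33 days.

Prototype, Package, Pricing, PR, Support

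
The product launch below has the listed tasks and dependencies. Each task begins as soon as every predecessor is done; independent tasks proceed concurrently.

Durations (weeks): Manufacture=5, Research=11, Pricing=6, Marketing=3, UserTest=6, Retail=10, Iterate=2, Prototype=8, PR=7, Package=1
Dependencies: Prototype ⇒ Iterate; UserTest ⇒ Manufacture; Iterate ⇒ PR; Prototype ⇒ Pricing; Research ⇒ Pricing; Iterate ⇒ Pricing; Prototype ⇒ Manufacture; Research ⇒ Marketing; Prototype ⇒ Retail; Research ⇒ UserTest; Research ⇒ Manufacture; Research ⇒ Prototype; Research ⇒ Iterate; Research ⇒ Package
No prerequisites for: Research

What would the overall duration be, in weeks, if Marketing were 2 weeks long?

Actual critical path: Research→Prototype→Retail = 11+8+10 = 29 ⇒ 29 weeks.
The longest path through Marketing is only 14 weeks, so Marketing has float 15.
The critical path is still Research→Prototype→Retail; finish is now 29 weeks.

29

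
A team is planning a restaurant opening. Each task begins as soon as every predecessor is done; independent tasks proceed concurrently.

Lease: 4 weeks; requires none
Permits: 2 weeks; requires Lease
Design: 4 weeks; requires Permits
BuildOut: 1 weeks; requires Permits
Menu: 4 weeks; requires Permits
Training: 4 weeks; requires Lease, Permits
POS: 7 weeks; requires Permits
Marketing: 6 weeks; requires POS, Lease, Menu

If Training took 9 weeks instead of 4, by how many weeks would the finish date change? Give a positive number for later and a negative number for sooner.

0

Actual critical path: Lease→Permits→POS→Marketing = 4+2+7+6 = 19 ⇒ 19 weeks.
Training has 9 weeks of float (longest path through it is 10).
That remains the longest chain; total 19 weeks.
Change in finish: 19 − 19 = +0 weeks.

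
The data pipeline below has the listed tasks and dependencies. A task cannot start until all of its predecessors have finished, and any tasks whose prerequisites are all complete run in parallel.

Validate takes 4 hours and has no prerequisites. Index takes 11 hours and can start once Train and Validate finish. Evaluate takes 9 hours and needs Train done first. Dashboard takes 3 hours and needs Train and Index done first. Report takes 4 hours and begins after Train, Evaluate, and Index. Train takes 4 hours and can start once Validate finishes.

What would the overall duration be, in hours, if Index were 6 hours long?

As given, the longest chain is Validate→Train→Index→Report = 4+4+11+4 = 23, so the finish is 23 hours.
Index is on the critical path; changing it to 6 makes that path 18 hours.
The binding chain switches to Validate→Train→Evaluate→Report = 4+4+9+4 = 21; finish 21 hours.

21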